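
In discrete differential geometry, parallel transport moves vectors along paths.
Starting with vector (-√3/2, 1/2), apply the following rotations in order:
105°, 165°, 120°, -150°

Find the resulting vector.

Total rotation: 105° + 165° + 120° + (-150°) = 240° ≡ -120° (mod 360°). Final vector: (0.8660, 0.5000)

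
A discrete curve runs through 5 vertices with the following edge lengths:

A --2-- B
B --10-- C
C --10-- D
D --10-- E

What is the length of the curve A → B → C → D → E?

Arc length = 2 + 10 + 10 + 10 = 32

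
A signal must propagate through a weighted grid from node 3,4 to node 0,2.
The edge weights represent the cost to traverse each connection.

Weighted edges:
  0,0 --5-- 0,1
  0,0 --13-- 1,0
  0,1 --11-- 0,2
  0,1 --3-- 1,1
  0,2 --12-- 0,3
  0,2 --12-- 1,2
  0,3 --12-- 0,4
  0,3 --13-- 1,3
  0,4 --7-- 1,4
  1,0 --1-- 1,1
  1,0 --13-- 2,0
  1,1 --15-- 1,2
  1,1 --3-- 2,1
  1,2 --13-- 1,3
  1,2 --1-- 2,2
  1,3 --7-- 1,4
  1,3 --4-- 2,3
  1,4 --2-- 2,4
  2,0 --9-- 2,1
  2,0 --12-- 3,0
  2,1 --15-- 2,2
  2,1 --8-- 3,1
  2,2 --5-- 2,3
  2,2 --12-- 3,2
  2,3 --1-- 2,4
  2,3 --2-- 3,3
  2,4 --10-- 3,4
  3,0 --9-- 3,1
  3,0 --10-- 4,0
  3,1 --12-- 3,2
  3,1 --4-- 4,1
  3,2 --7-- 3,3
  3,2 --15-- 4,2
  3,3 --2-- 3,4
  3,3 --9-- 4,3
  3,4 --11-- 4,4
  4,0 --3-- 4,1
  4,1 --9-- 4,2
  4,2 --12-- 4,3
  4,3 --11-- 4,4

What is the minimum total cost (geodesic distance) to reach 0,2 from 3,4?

Shortest path: 3,4 → 3,3 → 2,3 → 2,2 → 1,2 → 0,2, total weight = 22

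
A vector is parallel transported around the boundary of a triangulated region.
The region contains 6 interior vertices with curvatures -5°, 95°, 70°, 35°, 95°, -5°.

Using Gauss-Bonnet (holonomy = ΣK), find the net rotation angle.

Holonomy = total enclosed curvature = (-5°) + 95° + 70° + 35° + 95° + (-5°) = 285°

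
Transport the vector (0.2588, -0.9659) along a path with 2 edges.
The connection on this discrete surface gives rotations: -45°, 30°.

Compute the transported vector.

Total rotation: (-45°) + 30° = -15°. Final vector: (0, -1)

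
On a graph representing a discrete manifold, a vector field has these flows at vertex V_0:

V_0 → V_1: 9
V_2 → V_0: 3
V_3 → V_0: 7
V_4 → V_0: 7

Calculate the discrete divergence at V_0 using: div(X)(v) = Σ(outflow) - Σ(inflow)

Divergence = sum of outgoing flows = 9 + (-3) + (-7) + (-7) = -8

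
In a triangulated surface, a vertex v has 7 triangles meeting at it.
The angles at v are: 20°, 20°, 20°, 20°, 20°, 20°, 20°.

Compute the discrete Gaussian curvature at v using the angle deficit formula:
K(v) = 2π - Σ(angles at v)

Sum of angles = 140°. K = 360° - 140° = 220°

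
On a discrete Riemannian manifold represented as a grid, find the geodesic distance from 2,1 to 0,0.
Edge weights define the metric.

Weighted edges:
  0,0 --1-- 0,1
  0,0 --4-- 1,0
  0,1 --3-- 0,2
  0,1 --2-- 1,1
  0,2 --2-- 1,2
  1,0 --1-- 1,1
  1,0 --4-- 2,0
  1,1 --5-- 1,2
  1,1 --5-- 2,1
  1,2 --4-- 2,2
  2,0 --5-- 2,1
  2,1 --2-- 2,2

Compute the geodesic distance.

Shortest path: 2,1 → 1,1 → 0,1 → 0,0, total weight = 8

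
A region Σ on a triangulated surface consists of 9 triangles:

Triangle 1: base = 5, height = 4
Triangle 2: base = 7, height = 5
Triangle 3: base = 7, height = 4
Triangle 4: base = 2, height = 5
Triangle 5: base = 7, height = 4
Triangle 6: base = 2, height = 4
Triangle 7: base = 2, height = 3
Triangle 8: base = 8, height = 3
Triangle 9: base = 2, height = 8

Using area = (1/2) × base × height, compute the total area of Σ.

(1/2)×5×4 + (1/2)×7×5 + (1/2)×7×4 + (1/2)×2×5 + (1/2)×7×4 + (1/2)×2×4 + (1/2)×2×3 + (1/2)×8×3 + (1/2)×2×8 = 87.5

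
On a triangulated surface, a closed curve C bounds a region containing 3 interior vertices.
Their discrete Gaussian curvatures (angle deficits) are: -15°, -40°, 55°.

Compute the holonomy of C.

Holonomy = total enclosed curvature = (-15°) + (-40°) + 55° = 0°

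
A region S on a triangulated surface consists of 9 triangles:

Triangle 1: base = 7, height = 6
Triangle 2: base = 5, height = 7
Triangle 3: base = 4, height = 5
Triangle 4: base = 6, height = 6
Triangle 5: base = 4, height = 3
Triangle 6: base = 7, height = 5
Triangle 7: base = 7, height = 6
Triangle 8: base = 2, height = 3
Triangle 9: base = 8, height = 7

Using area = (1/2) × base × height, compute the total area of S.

(1/2)×7×6 + (1/2)×5×7 + (1/2)×4×5 + (1/2)×6×6 + (1/2)×4×3 + (1/2)×7×5 + (1/2)×7×6 + (1/2)×2×3 + (1/2)×8×7 = 142.0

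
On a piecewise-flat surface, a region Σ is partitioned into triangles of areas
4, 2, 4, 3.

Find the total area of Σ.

4 + 2 + 4 + 3 = 13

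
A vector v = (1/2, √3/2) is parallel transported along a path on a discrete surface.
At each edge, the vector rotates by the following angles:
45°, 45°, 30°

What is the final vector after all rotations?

Total rotation: 45° + 45° + 30° = 120°. Final vector: (-1, 0)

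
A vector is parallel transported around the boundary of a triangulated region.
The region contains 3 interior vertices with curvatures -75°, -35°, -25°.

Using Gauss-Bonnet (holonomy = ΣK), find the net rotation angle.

Holonomy = total enclosed curvature = (-75°) + (-35°) + (-25°) = -135°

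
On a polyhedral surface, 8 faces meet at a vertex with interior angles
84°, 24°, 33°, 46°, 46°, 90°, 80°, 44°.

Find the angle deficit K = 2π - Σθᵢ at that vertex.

Sum of angles = 447°. K = 360° - 447° = -87° = -29π/60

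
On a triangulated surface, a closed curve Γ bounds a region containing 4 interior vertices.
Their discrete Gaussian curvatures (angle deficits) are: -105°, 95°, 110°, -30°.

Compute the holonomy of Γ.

Holonomy = total enclosed curvature = (-105°) + 95° + 110° + (-30°) = 70°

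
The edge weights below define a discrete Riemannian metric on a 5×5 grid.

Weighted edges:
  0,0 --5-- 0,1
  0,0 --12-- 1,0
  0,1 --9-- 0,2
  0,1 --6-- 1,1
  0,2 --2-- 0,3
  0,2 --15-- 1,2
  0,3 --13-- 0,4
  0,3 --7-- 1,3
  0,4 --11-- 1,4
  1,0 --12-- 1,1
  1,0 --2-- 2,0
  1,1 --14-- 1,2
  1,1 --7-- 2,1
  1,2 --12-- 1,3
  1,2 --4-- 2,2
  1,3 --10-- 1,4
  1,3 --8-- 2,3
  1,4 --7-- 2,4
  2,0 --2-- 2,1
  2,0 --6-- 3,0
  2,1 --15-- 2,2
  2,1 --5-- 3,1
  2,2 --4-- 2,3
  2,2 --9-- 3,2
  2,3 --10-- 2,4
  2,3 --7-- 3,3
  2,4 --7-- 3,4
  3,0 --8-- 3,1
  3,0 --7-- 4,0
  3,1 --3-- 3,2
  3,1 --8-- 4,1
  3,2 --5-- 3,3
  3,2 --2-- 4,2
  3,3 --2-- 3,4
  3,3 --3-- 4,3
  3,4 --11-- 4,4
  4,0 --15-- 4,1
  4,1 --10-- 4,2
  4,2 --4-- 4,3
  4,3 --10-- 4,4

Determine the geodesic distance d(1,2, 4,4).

Shortest path: 1,2 → 2,2 → 2,3 → 3,3 → 3,4 → 4,4, total weight = 28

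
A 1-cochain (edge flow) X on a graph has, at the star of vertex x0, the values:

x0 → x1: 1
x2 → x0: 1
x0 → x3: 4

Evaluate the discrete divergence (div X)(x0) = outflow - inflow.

Divergence = sum of outgoing flows = 1 + (-1) + 4 = 4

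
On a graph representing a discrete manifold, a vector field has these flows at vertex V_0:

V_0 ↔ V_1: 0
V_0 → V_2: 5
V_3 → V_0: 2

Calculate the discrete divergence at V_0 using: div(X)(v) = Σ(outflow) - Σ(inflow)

Divergence = sum of outgoing flows = 0 + 5 + (-2) = 3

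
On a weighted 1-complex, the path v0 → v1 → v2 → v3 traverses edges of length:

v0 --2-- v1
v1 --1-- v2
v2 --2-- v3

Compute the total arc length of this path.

Arc length = 2 + 1 + 2 = 5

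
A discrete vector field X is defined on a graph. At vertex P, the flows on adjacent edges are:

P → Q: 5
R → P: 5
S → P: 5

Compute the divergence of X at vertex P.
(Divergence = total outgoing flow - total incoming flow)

Divergence = sum of outgoing flows = 5 + (-5) + (-5) = -5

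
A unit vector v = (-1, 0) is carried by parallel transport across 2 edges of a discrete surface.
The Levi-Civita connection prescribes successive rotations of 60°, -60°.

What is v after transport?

Total rotation: 60° + (-60°) = 0°. Final vector: (-1, 0)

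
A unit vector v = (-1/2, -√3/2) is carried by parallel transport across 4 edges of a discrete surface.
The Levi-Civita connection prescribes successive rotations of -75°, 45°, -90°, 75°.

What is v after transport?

Total rotation: (-75°) + 45° + (-90°) + 75° = -45°. Final vector: (-0.9659, -0.2588)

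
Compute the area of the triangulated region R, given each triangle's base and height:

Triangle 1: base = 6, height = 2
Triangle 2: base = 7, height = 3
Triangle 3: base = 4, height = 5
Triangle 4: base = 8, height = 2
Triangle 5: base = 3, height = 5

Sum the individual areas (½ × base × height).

(1/2)×6×2 + (1/2)×7×3 + (1/2)×4×5 + (1/2)×8×2 + (1/2)×3×5 = 42.0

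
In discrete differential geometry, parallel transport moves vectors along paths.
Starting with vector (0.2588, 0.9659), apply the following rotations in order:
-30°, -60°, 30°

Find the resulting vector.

Total rotation: (-30°) + (-60°) + 30° = -60°. Final vector: (0.9659, 0.2588)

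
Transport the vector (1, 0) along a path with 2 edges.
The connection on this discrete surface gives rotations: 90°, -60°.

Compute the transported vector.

Total rotation: 90° + (-60°) = 30°. Final vector: (0.8660, 0.5000)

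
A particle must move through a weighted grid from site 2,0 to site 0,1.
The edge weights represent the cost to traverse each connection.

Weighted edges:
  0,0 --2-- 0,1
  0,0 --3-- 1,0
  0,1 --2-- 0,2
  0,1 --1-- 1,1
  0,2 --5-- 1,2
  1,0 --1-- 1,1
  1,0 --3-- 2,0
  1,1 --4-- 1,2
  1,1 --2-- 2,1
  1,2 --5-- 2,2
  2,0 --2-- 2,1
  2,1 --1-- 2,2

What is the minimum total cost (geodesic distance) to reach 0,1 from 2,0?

Shortest path: 2,0 → 2,1 → 1,1 → 0,1, total weight = 5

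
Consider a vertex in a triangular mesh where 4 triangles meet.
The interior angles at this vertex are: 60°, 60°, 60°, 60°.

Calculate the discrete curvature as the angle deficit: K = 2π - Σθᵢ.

Sum of angles = 240°. K = 360° - 240° = 120° = 2π/3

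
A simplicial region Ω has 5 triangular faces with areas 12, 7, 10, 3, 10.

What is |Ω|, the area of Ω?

12 + 7 + 10 + 3 + 10 = 42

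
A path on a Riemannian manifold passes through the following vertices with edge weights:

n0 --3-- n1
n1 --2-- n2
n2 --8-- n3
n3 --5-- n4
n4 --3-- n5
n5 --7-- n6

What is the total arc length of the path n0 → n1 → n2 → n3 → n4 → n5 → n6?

Arc length = 3 + 2 + 8 + 5 + 3 + 7 = 28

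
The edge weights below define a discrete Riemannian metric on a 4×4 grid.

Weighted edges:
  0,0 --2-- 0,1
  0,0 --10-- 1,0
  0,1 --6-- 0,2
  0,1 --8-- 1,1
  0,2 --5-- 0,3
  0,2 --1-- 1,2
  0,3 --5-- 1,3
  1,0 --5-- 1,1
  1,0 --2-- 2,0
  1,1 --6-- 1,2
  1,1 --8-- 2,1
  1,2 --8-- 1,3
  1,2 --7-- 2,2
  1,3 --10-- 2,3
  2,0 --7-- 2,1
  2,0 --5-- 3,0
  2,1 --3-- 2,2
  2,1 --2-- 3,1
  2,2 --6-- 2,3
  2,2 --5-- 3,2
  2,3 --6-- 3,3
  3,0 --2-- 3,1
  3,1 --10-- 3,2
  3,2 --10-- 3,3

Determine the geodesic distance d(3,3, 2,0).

Shortest path: 3,3 → 2,3 → 2,2 → 2,1 → 2,0, total weight = 22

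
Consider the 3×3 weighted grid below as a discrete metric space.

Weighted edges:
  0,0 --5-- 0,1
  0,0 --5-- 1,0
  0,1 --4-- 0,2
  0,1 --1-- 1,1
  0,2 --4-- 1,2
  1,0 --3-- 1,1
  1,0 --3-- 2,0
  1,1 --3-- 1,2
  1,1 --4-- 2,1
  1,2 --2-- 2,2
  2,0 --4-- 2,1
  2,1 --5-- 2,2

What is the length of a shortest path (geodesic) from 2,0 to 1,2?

Shortest path: 2,0 → 1,0 → 1,1 → 1,2, total weight = 9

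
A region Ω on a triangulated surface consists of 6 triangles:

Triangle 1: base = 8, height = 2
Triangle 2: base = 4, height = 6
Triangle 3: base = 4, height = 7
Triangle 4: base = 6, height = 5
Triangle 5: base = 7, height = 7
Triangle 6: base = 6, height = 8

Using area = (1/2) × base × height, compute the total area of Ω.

(1/2)×8×2 + (1/2)×4×6 + (1/2)×4×7 + (1/2)×6×5 + (1/2)×7×7 + (1/2)×6×8 = 97.5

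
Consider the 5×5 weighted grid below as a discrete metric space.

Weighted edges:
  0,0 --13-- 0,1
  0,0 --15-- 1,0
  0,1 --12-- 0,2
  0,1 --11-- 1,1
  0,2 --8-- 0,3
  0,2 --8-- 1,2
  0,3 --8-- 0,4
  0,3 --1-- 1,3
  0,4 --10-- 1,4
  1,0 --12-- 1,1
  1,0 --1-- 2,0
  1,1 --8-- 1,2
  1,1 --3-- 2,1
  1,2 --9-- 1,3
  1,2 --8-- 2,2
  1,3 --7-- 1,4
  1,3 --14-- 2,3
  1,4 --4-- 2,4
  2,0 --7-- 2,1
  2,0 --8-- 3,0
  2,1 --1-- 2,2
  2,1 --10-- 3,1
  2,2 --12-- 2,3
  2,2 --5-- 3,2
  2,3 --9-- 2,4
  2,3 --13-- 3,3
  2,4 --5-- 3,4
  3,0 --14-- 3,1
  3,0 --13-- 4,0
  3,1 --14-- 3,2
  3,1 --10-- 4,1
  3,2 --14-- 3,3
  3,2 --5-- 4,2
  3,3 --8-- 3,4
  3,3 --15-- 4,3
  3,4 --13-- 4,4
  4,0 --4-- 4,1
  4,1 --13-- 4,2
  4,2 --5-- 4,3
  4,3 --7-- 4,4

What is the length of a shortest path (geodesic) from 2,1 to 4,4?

Shortest path: 2,1 → 2,2 → 3,2 → 4,2 → 4,3 → 4,4, total weight = 23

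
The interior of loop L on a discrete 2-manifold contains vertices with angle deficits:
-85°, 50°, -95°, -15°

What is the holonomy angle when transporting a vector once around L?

Holonomy = total enclosed curvature = (-85°) + 50° + (-95°) + (-15°) = -145°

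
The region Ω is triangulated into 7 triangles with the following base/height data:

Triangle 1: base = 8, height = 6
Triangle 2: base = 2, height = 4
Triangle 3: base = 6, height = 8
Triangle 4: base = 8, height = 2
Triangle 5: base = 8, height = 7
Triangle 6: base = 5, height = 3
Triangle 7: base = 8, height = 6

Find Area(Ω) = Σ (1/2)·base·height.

(1/2)×8×6 + (1/2)×2×4 + (1/2)×6×8 + (1/2)×8×2 + (1/2)×8×7 + (1/2)×5×3 + (1/2)×8×6 = 119.5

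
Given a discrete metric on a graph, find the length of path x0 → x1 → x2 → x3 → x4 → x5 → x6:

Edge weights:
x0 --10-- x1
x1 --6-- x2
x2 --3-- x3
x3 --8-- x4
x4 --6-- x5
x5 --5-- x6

Arc length = 10 + 6 + 3 + 8 + 6 + 5 = 38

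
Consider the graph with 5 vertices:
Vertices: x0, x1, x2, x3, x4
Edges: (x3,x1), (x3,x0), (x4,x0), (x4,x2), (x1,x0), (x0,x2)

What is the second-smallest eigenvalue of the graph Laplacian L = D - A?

Degrees: deg(x0) = 4, deg(x1) = 2, deg(x2) = 2, deg(x3) = 2, deg(x4) = 2.
L = D − A with rows/columns ordered (x0, x1, x2, x3, x4):
  [ 4, -1, -1, -1, -1]
  [-1,  2,  0, -1,  0]
  [-1,  0,  2,  0, -1]
  [-1, -1,  0,  2,  0]
  [-1,  0, -1,  0,  2]
Characteristic polynomial: det(λI − L) = λ(λ − 1)(λ − 3)²(λ − 5).
Roots: λ = 0; (λ − 1) = 0 ⇒ λ = 1; (λ − 3) = 0 ⇒ λ = 3 (multiplicity 2); (λ − 5) = 0 ⇒ λ = 5.
(Check: the roots sum (with multiplicity) to 12, matching trace L = Σdeg = 2·6 = 12.)
Laplacian eigenvalues: [0.0, 1.0, 3.0, 3.0, 5.0]. Algebraic connectivity (smallest non-zero eigenvalue) = 1.0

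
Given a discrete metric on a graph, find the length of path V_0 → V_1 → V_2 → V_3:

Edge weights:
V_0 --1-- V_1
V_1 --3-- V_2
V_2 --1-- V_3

Arc length = 1 + 3 + 1 = 5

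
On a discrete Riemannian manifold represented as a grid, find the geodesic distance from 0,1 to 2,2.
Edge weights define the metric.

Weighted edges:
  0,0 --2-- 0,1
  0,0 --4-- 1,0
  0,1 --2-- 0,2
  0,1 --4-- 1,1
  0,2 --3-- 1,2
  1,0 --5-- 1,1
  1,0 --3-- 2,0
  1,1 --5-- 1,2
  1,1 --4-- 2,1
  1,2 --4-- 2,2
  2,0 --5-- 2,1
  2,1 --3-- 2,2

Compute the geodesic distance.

Shortest path: 0,1 → 0,2 → 1,2 → 2,2, total weight = 9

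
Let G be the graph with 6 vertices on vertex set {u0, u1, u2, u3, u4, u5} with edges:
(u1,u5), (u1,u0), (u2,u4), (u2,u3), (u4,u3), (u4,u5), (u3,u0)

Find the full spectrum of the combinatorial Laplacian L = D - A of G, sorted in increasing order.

Degrees: deg(u0) = 2, deg(u1) = 2, deg(u2) = 2, deg(u3) = 3, deg(u4) = 3, deg(u5) = 2.
L = D − A with rows/columns ordered (u0, u1, u2, u3, u4, u5):
  [ 2, -1,  0, -1,  0,  0]
  [-1,  2,  0,  0,  0, -1]
  [ 0,  0,  2, -1, -1,  0]
  [-1,  0, -1,  3, -1,  0]
  [ 0,  0, -1, -1,  3, -1]
  [ 0, -1,  0,  0, -1,  2]
Characteristic polynomial: det(λI − L) = λ(λ − 1)(λ² − 6λ + 7)(λ − 3)(λ − 4).
Roots: λ = 0; (λ − 1) = 0 ⇒ λ = 1; (λ² − 6λ + 7) = 0 ⇒ λ = 3 ± √2 ≈ 1.5858, 4.4142; (λ − 3) = 0 ⇒ λ = 3; (λ − 4) = 0 ⇒ λ = 4.
(Check: the roots sum (with multiplicity) to 14, matching trace L = Σdeg = 2·7 = 14.)
Laplacian eigenvalues (increasing order): [0.0, 1.0, 1.5858, 3.0, 4.0, 4.4142]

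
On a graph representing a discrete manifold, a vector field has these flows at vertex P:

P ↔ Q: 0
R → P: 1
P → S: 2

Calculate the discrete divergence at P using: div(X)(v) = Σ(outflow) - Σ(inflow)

Divergence = sum of outgoing flows = 0 + (-1) + 2 = 1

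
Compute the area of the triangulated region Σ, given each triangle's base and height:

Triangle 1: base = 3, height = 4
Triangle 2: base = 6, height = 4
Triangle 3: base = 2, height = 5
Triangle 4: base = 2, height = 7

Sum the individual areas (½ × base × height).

(1/2)×3×4 + (1/2)×6×4 + (1/2)×2×5 + (1/2)×2×7 = 30.0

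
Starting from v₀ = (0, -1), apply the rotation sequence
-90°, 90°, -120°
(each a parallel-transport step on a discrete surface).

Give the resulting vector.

Total rotation: (-90°) + 90° + (-120°) = -120°. Final vector: (-0.8660, 0.5000)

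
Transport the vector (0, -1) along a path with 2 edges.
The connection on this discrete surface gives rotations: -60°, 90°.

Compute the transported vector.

Total rotation: (-60°) + 90° = 30°. Final vector: (0.5000, -0.8660)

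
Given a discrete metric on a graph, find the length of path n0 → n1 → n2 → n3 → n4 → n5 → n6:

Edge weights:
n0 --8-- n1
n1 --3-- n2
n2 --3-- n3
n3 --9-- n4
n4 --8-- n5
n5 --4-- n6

Arc length = 8 + 3 + 3 + 9 + 8 + 4 = 35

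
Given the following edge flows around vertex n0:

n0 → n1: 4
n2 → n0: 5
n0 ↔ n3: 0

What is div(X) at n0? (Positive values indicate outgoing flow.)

Divergence = sum of outgoing flows = 4 + (-5) + 0 = -1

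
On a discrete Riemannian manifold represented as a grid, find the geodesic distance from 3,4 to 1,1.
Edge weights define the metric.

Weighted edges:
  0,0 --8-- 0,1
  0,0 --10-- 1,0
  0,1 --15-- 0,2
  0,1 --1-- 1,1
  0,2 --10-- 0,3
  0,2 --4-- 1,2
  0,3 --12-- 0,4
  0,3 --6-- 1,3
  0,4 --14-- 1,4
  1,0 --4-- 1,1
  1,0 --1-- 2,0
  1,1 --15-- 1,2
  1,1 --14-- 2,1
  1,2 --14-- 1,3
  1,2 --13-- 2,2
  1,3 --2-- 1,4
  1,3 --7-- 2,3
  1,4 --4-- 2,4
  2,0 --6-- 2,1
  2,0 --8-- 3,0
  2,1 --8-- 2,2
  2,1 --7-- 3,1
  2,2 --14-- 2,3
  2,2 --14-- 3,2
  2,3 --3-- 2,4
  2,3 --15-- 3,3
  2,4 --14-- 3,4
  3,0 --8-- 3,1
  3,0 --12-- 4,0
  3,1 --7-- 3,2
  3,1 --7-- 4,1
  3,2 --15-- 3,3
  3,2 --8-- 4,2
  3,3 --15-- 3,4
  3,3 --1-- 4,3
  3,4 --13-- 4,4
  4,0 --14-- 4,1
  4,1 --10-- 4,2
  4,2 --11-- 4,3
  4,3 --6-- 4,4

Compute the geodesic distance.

Shortest path: 3,4 → 2,4 → 1,4 → 1,3 → 1,2 → 1,1, total weight = 49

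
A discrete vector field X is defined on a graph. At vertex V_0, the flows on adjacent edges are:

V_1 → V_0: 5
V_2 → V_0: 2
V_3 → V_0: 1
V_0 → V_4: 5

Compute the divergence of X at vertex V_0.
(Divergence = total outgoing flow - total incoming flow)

Divergence = sum of outgoing flows = (-5) + (-2) + (-1) + 5 = -3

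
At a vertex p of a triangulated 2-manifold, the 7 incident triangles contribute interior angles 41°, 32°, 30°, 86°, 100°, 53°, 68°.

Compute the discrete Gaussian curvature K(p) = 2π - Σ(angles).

Sum of angles = 410°. K = 360° - 410° = -50° = -5π/18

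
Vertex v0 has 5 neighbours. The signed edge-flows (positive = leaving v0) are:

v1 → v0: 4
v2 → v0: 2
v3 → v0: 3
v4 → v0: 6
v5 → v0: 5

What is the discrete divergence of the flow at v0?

Divergence = sum of outgoing flows = (-4) + (-2) + (-3) + (-6) + (-5) = -20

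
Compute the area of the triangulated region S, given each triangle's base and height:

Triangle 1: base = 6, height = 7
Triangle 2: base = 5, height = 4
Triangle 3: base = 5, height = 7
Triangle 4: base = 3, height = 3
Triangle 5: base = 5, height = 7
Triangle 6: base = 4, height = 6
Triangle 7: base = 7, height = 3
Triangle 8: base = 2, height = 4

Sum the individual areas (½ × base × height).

(1/2)×6×7 + (1/2)×5×4 + (1/2)×5×7 + (1/2)×3×3 + (1/2)×5×7 + (1/2)×4×6 + (1/2)×7×3 + (1/2)×2×4 = 97.0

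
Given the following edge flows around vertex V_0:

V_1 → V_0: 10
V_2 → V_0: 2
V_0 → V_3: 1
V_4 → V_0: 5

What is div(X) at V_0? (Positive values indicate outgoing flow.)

Divergence = sum of outgoing flows = (-10) + (-2) + 1 + (-5) = -16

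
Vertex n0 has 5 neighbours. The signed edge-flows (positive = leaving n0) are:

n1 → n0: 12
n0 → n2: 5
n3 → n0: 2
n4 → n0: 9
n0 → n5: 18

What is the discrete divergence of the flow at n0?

Divergence = sum of outgoing flows = (-12) + 5 + (-2) + (-9) + 18 = 0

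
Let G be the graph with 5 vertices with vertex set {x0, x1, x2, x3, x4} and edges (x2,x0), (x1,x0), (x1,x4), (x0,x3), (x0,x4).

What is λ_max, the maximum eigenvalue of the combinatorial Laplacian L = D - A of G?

Degrees: deg(x0) = 4, deg(x1) = 2, deg(x2) = 1, deg(x3) = 1, deg(x4) = 2.
L = D − A with rows/columns ordered (x0, x1, x2, x3, x4):
  [ 4, -1, -1, -1, -1]
  [-1,  2,  0,  0, -1]
  [-1,  0,  1,  0,  0]
  [-1,  0,  0,  1,  0]
  [-1, -1,  0,  0,  2]
Characteristic polynomial: det(λI − L) = λ(λ − 1)²(λ − 3)(λ − 5).
Roots: λ = 0; (λ − 1) = 0 ⇒ λ = 1 (multiplicity 2); (λ − 3) = 0 ⇒ λ = 3; (λ − 5) = 0 ⇒ λ = 5.
(Check: the roots sum (with multiplicity) to 10, matching trace L = Σdeg = 2·5 = 10.)
Laplacian eigenvalues: [0.0, 1.0, 1.0, 3.0, 5.0]. Largest eigenvalue (spectral radius) = 5.0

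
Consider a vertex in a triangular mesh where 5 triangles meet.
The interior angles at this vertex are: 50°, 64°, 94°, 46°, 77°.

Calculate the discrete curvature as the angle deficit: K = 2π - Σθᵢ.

Sum of angles = 331°. K = 360° - 331° = 29° = 29π/180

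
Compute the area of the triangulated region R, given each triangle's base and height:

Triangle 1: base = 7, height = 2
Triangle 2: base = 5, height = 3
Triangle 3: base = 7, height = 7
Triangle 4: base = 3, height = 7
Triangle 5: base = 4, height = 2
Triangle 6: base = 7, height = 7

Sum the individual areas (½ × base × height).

(1/2)×7×2 + (1/2)×5×3 + (1/2)×7×7 + (1/2)×3×7 + (1/2)×4×2 + (1/2)×7×7 = 78.0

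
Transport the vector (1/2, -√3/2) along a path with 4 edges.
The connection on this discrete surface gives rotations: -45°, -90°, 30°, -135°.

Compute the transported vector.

Total rotation: (-45°) + (-90°) + 30° + (-135°) = -240° ≡ 120° (mod 360°). Final vector: (0.5000, 0.8660)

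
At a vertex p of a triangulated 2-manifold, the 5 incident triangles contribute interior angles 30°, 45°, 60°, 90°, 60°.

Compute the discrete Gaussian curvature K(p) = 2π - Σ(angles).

Sum of angles = 285°. K = 360° - 285° = 75° = 5π/12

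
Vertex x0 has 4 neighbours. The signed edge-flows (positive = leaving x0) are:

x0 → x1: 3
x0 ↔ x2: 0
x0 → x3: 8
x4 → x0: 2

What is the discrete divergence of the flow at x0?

Divergence = sum of outgoing flows = 3 + 0 + 8 + (-2) = 9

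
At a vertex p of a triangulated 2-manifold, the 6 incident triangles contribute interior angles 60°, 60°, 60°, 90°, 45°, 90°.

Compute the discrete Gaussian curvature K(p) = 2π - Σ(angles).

Sum of angles = 405°. K = 360° - 405° = -45°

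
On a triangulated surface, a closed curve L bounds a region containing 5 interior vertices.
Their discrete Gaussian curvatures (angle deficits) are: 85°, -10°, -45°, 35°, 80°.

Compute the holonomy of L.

Holonomy = total enclosed curvature = 85° + (-10°) + (-45°) + 35° + 80° = 145°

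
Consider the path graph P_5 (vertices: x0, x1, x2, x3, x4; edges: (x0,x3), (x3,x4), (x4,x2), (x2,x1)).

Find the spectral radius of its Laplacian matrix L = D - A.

The path graph P_n has Laplacian eigenvalues λ_k = 2 − 2cos(kπ/n), k = 0, 1, …, n−1. Here n = 5:
k=0: 2 − 2cos(0) = 0.0; k=1: 2 − 2cos(π/5) = 0.382; k=2: 2 − 2cos(2π/5) = 1.382; k=3: 2 − 2cos(3π/5) = 2.618; k=4: 2 − 2cos(4π/5) = 3.618.
Laplacian eigenvalues: [0.0, 0.382, 1.382, 2.618, 3.618]. Largest eigenvalue (spectral radius) = 3.618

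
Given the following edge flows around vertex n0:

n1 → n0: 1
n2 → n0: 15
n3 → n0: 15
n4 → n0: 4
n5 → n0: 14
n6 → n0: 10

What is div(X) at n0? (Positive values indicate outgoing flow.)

Divergence = sum of outgoing flows = (-1) + (-15) + (-15) + (-4) + (-14) + (-10) = -59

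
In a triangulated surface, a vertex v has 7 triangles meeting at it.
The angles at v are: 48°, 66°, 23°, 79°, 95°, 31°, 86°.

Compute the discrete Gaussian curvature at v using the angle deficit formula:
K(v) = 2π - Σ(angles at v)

Sum of angles = 428°. K = 360° - 428° = -68° = -17π/45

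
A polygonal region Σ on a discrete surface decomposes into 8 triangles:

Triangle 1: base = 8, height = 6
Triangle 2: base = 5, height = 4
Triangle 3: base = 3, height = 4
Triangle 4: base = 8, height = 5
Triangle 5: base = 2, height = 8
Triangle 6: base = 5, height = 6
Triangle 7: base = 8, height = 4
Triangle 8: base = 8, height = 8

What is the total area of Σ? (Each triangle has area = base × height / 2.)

(1/2)×8×6 + (1/2)×5×4 + (1/2)×3×4 + (1/2)×8×5 + (1/2)×2×8 + (1/2)×5×6 + (1/2)×8×4 + (1/2)×8×8 = 131.0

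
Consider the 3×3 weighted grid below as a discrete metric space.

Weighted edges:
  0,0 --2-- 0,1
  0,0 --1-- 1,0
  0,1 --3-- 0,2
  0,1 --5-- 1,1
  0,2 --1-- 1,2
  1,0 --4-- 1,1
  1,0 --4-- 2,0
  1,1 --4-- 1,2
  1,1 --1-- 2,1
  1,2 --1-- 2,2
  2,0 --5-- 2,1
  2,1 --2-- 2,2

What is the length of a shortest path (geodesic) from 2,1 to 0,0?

Shortest path: 2,1 → 1,1 → 1,0 → 0,0, total weight = 6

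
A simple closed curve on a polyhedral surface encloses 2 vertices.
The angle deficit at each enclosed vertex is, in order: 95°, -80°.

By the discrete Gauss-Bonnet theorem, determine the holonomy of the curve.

Holonomy = total enclosed curvature = 95° + (-80°) = 15°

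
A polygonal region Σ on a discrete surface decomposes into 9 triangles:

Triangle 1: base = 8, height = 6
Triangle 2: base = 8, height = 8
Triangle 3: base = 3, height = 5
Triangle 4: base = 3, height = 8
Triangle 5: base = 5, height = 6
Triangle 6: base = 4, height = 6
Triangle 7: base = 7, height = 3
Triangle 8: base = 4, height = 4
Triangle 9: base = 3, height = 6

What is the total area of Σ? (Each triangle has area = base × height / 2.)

(1/2)×8×6 + (1/2)×8×8 + (1/2)×3×5 + (1/2)×3×8 + (1/2)×5×6 + (1/2)×4×6 + (1/2)×7×3 + (1/2)×4×4 + (1/2)×3×6 = 130.0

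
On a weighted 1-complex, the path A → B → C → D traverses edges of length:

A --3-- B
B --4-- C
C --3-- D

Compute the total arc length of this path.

Arc length = 3 + 4 + 3 = 10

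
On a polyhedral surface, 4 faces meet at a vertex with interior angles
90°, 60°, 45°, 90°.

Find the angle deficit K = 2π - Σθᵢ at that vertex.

Sum of angles = 285°. K = 360° - 285° = 75° = 5π/12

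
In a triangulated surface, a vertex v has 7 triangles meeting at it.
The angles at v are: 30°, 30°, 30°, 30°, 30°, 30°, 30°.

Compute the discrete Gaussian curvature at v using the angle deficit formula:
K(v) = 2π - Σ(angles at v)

Sum of angles = 210°. K = 360° - 210° = 150°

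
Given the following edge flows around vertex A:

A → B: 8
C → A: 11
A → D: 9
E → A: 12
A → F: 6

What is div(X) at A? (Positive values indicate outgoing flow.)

Divergence = sum of outgoing flows = 8 + (-11) + 9 + (-12) + 6 = 0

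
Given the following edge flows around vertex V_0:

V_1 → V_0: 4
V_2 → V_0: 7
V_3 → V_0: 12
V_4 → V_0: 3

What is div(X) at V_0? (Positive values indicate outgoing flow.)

Divergence = sum of outgoing flows = (-4) + (-7) + (-12) + (-3) = -26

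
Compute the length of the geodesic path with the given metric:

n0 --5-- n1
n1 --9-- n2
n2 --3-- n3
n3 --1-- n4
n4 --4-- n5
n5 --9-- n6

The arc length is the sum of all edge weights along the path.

Arc length = 5 + 9 + 3 + 1 + 4 + 9 = 31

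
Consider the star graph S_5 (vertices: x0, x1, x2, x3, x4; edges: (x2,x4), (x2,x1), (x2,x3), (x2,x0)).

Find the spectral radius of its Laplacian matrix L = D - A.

The star S_5 is the complete bipartite graph K_{1,4} (one hub of degree 4, 4 leaves of degree 1). The Laplacian spectrum of K_{p,q} is 0, p (multiplicity q−1), q (multiplicity p−1), p+q. With p = 1, q = 4: 0 once, 1 with multiplicity 3, and 5 once. (Check: trace L = sum of degrees = 8 = 3·1 + 5.)
Laplacian eigenvalues: [0.0, 1.0, 1.0, 1.0, 5.0]. Largest eigenvalue (spectral radius) = 5.0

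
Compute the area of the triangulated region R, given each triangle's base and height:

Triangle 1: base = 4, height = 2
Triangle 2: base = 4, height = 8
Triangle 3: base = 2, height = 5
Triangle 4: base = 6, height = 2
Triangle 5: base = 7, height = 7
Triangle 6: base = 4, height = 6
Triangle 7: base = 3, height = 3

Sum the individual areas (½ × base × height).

(1/2)×4×2 + (1/2)×4×8 + (1/2)×2×5 + (1/2)×6×2 + (1/2)×7×7 + (1/2)×4×6 + (1/2)×3×3 = 72.0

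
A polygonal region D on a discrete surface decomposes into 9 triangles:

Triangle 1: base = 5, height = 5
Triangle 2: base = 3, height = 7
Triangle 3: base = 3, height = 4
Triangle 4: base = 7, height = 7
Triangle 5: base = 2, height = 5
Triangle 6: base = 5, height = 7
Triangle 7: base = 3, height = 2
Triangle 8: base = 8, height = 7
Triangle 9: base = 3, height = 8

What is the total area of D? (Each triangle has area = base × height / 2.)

(1/2)×5×5 + (1/2)×3×7 + (1/2)×3×4 + (1/2)×7×7 + (1/2)×2×5 + (1/2)×5×7 + (1/2)×3×2 + (1/2)×8×7 + (1/2)×3×8 = 119.0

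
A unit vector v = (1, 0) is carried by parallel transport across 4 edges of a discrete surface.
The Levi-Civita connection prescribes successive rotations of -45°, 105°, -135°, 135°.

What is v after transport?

Total rotation: (-45°) + 105° + (-135°) + 135° = 60°. Final vector: (0.5000, 0.8660)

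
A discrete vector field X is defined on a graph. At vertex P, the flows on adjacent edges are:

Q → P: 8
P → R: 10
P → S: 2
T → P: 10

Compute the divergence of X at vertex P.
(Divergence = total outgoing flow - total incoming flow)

Divergence = sum of outgoing flows = (-8) + 10 + 2 + (-10) = -6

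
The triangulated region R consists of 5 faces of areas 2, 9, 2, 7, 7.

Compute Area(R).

2 + 9 + 2 + 7 + 7 = 27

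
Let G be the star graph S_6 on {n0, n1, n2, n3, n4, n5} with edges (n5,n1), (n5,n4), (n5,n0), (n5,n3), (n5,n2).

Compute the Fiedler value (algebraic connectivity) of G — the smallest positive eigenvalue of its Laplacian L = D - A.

The star S_6 is the complete bipartite graph K_{1,5} (one hub of degree 5, 5 leaves of degree 1). The Laplacian spectrum of K_{p,q} is 0, p (multiplicity q−1), q (multiplicity p−1), p+q. With p = 1, q = 5: 0 once, 1 with multiplicity 4, and 6 once. (Check: trace L = sum of degrees = 10 = 4·1 + 6.)
Laplacian eigenvalues: [0.0, 1.0, 1.0, 1.0, 1.0, 6.0]. Algebraic connectivity (smallest non-zero eigenvalue) = 1.0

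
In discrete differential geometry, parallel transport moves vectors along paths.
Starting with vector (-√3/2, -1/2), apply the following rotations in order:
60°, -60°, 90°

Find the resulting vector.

Total rotation: 60° + (-60°) + 90° = 90°. Final vector: (0.5000, -0.8660)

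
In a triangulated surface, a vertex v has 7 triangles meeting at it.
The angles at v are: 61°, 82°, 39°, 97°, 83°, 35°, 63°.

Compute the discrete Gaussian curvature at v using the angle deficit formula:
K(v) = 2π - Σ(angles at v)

Sum of angles = 460°. K = 360° - 460° = -100° = -5π/9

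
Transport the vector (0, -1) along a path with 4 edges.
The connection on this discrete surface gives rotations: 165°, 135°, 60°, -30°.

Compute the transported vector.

Total rotation: 165° + 135° + 60° + (-30°) = 330° ≡ -30° (mod 360°). Final vector: (-0.5000, -0.8660)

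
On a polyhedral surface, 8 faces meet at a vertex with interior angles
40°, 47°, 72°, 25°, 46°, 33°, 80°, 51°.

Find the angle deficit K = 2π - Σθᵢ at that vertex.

Sum of angles = 394°. K = 360° - 394° = -34° = -17π/90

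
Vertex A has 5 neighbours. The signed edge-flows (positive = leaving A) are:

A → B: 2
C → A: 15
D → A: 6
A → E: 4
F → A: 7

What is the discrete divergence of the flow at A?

Divergence = sum of outgoing flows = 2 + (-15) + (-6) + 4 + (-7) = -22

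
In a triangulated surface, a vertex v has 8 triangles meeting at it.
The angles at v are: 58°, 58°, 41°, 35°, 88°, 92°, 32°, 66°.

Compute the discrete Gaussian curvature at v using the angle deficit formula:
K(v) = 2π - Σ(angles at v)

Sum of angles = 470°. K = 360° - 470° = -110° = -11π/18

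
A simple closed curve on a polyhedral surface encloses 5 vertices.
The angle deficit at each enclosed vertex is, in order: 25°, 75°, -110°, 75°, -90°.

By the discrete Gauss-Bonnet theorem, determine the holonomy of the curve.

Holonomy = total enclosed curvature = 25° + 75° + (-110°) + 75° + (-90°) = -25°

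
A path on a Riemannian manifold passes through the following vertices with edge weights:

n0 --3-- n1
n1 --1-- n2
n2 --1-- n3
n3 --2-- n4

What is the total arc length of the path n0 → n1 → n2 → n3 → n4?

Arc length = 3 + 1 + 1 + 2 = 7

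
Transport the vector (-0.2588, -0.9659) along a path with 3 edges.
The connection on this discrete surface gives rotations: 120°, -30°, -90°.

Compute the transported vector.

Total rotation: 120° + (-30°) + (-90°) = 0°. Final vector: (-0.2588, -0.9659)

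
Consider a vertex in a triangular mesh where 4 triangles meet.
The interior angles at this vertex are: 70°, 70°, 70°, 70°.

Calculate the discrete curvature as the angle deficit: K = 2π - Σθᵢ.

Sum of angles = 280°. K = 360° - 280° = 80° = 4π/9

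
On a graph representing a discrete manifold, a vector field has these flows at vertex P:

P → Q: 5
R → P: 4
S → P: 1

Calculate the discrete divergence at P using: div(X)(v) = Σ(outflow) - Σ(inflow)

Divergence = sum of outgoing flows = 5 + (-4) + (-1) = 0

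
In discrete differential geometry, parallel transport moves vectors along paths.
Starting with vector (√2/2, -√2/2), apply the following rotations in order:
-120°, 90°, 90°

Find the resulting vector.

Total rotation: (-120°) + 90° + 90° = 60°. Final vector: (0.9659, 0.2588)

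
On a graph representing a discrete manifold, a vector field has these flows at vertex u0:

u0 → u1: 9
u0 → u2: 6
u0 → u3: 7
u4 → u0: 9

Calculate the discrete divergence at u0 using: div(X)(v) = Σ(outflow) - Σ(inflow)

Divergence = sum of outgoing flows = 9 + 6 + 7 + (-9) = 13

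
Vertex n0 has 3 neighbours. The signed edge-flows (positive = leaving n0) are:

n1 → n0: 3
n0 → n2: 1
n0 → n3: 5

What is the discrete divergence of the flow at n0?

Divergence = sum of outgoing flows = (-3) + 1 + 5 = 3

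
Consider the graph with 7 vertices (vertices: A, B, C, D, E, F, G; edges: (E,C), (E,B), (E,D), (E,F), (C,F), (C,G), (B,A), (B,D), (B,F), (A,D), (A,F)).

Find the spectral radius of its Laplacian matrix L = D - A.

Degrees: deg(A) = 3, deg(B) = 4, deg(C) = 3, deg(D) = 3, deg(E) = 4, deg(F) = 4, deg(G) = 1.
L = D − A with rows/columns ordered (A, B, C, D, E, F, G):
  [ 3, -1,  0, -1,  0, -1,  0]
  [-1,  4,  0, -1, -1, -1,  0]
  [ 0,  0,  3,  0, -1, -1, -1]
  [-1, -1,  0,  3, -1,  0,  0]
  [ 0, -1, -1, -1,  4, -1,  0]
  [-1, -1, -1,  0, -1,  4,  0]
  [ 0,  0, -1,  0,  0,  0,  1]
Characteristic polynomial: det(λI − L) = λ(λ² − 5λ + 3)(λ² − 8λ + 14)(λ² − 9λ + 19).
Roots: λ = 0; (λ² − 5λ + 3) = 0 ⇒ λ = (5 ± √13)/2 ≈ 0.6972, 4.3028; (λ² − 8λ + 14) = 0 ⇒ λ = 4 ± √2 ≈ 2.5858, 5.4142; (λ² − 9λ + 19) = 0 ⇒ λ = (9 ± √5)/2 ≈ 3.382, 5.618.
(Check: the roots sum (with multiplicity) to 22, matching trace L = Σdeg = 2·11 = 22.)
Laplacian eigenvalues: [0.0, 0.6972, 2.5858, 3.382, 4.3028, 5.4142, 5.618]. Largest eigenvalue (spectral radius) = 5.618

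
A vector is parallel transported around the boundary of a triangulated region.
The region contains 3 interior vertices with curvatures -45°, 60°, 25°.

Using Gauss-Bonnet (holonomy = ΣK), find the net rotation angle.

Holonomy = total enclosed curvature = (-45°) + 60° + 25° = 40°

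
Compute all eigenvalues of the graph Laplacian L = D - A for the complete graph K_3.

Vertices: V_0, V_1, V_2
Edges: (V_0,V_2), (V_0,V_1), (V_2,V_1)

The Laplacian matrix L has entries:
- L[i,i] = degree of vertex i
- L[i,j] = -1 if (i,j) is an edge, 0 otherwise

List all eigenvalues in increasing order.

For the complete graph K_n, L = nI − J (J = all-ones matrix). J has eigenvalues n (once, eigenvector 𝟙) and 0 (multiplicity n−1), so L has eigenvalues 0 (once) and n (multiplicity n−1). Here n = 3: eigenvalue 0 once and 3 with multiplicity 2.
Laplacian eigenvalues (increasing order): [0.0, 3.0, 3.0]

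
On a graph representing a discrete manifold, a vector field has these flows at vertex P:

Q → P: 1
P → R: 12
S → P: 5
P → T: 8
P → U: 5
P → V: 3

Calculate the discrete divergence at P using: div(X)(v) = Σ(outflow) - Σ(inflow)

Divergence = sum of outgoing flows = (-1) + 12 + (-5) + 8 + 5 + 3 = 22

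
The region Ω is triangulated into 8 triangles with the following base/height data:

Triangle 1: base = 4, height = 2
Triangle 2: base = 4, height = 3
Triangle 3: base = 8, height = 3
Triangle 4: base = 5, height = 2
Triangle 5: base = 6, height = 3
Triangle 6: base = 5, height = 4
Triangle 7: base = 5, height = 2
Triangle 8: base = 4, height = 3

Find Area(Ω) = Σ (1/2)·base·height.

(1/2)×4×2 + (1/2)×4×3 + (1/2)×8×3 + (1/2)×5×2 + (1/2)×6×3 + (1/2)×5×4 + (1/2)×5×2 + (1/2)×4×3 = 57.0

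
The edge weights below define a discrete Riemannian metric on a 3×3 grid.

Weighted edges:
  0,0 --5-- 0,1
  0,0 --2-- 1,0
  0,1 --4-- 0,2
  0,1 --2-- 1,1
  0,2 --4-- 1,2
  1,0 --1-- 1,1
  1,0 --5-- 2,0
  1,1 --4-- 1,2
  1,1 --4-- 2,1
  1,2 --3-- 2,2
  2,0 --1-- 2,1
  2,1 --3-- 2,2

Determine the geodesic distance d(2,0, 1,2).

Shortest path: 2,0 → 2,1 → 2,2 → 1,2, total weight = 7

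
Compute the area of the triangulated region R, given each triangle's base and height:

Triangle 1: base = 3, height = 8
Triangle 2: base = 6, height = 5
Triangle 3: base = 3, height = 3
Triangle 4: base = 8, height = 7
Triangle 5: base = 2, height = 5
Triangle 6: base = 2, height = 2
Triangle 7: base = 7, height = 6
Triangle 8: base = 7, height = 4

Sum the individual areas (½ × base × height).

(1/2)×3×8 + (1/2)×6×5 + (1/2)×3×3 + (1/2)×8×7 + (1/2)×2×5 + (1/2)×2×2 + (1/2)×7×6 + (1/2)×7×4 = 101.5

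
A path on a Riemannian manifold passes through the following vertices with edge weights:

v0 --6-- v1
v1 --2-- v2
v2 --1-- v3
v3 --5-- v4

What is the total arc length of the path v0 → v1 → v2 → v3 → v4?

Arc length = 6 + 2 + 1 + 5 = 14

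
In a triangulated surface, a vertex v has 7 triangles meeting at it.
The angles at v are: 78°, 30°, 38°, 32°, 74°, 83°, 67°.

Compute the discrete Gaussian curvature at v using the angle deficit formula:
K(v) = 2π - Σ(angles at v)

Sum of angles = 402°. K = 360° - 402° = -42° = -7π/30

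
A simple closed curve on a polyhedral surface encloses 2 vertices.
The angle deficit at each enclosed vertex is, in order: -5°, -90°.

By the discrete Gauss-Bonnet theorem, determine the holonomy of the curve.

Holonomy = total enclosed curvature = (-5°) + (-90°) = -95°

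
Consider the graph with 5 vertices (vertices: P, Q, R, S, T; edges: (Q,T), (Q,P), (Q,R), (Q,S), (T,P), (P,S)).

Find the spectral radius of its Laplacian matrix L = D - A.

Degrees: deg(P) = 3, deg(Q) = 4, deg(R) = 1, deg(S) = 2, deg(T) = 2.
L = D − A with rows/columns ordered (P, Q, R, S, T):
  [ 3, -1,  0, -1, -1]
  [-1,  4, -1, -1, -1]
  [ 0, -1,  1,  0,  0]
  [-1, -1,  0,  2,  0]
  [-1, -1,  0,  0,  2]
Characteristic polynomial: det(λI − L) = λ(λ − 1)(λ − 2)(λ − 4)(λ − 5).
Roots: λ = 0; (λ − 1) = 0 ⇒ λ = 1; (λ − 2) = 0 ⇒ λ = 2; (λ − 4) = 0 ⇒ λ = 4; (λ − 5) = 0 ⇒ λ = 5.
(Check: the roots sum (with multiplicity) to 12, matching trace L = Σdeg = 2·6 = 12.)
Laplacian eigenvalues: [0.0, 1.0, 2.0, 4.0, 5.0]. Largest eigenvalue (spectral radius) = 5.0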